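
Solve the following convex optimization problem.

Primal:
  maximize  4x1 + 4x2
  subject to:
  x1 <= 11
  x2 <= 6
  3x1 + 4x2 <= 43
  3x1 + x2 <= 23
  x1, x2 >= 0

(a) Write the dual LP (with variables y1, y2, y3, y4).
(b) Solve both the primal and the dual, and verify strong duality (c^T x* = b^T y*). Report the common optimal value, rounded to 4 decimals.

The standard primal-dual pair for 'max c^T x s.t. A x <= b, x >= 0' is:
  Dual:  min b^T y  s.t.  A^T y >= c,  y >= 0.

So the dual LP is:
  minimize  11y1 + 6y2 + 43y3 + 23y4
  subject to:
    y1 + 3y3 + 3y4 >= 4
    y2 + 4y3 + y4 >= 4
    y1, y2, y3, y4 >= 0

Solving the primal: x* = (5.6667, 6).
  primal value c^T x* = 46.6667.
Solving the dual: y* = (0, 2.6667, 0, 1.3333).
  dual value b^T y* = 46.6667.
Strong duality: c^T x* = b^T y*. Confirmed.

46.6667


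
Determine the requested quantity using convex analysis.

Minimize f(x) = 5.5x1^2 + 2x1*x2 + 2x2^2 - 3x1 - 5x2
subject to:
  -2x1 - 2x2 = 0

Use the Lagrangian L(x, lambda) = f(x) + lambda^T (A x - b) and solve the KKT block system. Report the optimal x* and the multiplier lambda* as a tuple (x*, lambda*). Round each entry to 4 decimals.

Form the Lagrangian:
  L(x, lambda) = (1/2) x^T Q x + c^T x + lambda^T (A x - b)
Stationarity (grad_x L = 0): Q x + c + A^T lambda = 0.
Primal feasibility: A x = b.

This gives the KKT block system:
  [ Q   A^T ] [ x     ]   [-c ]
  [ A    0  ] [ lambda ] = [ b ]

Solving the linear system:
  x*      = (-0.1818, 0.1818)
  lambda* = (-2.3182)
  f(x*)   = -0.1818

x* = (-0.1818, 0.1818), lambda* = (-2.3182)


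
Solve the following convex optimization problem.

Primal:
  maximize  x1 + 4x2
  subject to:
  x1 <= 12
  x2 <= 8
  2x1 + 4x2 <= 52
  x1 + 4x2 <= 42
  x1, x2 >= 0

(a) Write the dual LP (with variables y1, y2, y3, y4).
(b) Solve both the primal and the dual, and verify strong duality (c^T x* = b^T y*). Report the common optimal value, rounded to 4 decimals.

The standard primal-dual pair for 'max c^T x s.t. A x <= b, x >= 0' is:
  Dual:  min b^T y  s.t.  A^T y >= c,  y >= 0.

So the dual LP is:
  minimize  12y1 + 8y2 + 52y3 + 42y4
  subject to:
    y1 + 2y3 + y4 >= 1
    y2 + 4y3 + 4y4 >= 4
    y1, y2, y3, y4 >= 0

Solving the primal: x* = (10, 8).
  primal value c^T x* = 42.
Solving the dual: y* = (0, 2, 0.5, 0).
  dual value b^T y* = 42.
Strong duality: c^T x* = b^T y*. Confirmed.

42


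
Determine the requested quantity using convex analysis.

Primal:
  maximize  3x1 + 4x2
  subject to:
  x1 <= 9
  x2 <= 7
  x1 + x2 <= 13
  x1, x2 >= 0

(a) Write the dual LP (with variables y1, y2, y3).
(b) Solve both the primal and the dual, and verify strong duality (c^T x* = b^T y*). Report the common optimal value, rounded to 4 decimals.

The standard primal-dual pair for 'max c^T x s.t. A x <= b, x >= 0' is:
  Dual:  min b^T y  s.t.  A^T y >= c,  y >= 0.

So the dual LP is:
  minimize  9y1 + 7y2 + 13y3
  subject to:
    y1 + y3 >= 3
    y2 + y3 >= 4
    y1, y2, y3 >= 0

Solving the primal: x* = (6, 7).
  primal value c^T x* = 46.
Solving the dual: y* = (0, 1, 3).
  dual value b^T y* = 46.
Strong duality: c^T x* = b^T y*. Confirmed.

46


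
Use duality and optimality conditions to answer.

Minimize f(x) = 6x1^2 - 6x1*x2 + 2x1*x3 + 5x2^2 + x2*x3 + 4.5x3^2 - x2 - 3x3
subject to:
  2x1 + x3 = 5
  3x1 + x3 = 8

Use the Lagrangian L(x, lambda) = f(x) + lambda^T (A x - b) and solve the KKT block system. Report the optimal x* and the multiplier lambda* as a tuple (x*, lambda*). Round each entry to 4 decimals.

Form the Lagrangian:
  L(x, lambda) = (1/2) x^T Q x + c^T x + lambda^T (A x - b)
Stationarity (grad_x L = 0): Q x + c + A^T lambda = 0.
Primal feasibility: A x = b.

This gives the KKT block system:
  [ Q   A^T ] [ x     ]   [-c ]
  [ A    0  ] [ lambda ] = [ b ]

Solving the linear system:
  x*      = (3, 2, -1)
  lambda* = (34, -30)
  f(x*)   = 35.5

x* = (3, 2, -1), lambda* = (34, -30)


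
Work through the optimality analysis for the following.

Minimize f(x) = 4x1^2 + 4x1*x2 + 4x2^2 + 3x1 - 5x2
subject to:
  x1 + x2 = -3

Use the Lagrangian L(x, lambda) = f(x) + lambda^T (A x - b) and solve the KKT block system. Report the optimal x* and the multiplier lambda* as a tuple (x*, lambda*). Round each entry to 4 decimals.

Form the Lagrangian:
  L(x, lambda) = (1/2) x^T Q x + c^T x + lambda^T (A x - b)
Stationarity (grad_x L = 0): Q x + c + A^T lambda = 0.
Primal feasibility: A x = b.

This gives the KKT block system:
  [ Q   A^T ] [ x     ]   [-c ]
  [ A    0  ] [ lambda ] = [ b ]

Solving the linear system:
  x*      = (-2.5, -0.5)
  lambda* = (19)
  f(x*)   = 26

x* = (-2.5, -0.5), lambda* = (19)


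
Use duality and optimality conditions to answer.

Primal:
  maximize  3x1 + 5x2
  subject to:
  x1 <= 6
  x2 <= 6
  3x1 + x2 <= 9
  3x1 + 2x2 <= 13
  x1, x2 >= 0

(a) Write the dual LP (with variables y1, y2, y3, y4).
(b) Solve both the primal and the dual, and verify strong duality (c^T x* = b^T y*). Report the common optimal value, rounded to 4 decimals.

The standard primal-dual pair for 'max c^T x s.t. A x <= b, x >= 0' is:
  Dual:  min b^T y  s.t.  A^T y >= c,  y >= 0.

So the dual LP is:
  minimize  6y1 + 6y2 + 9y3 + 13y4
  subject to:
    y1 + 3y3 + 3y4 >= 3
    y2 + y3 + 2y4 >= 5
    y1, y2, y3, y4 >= 0

Solving the primal: x* = (0.3333, 6).
  primal value c^T x* = 31.
Solving the dual: y* = (0, 3, 0, 1).
  dual value b^T y* = 31.
Strong duality: c^T x* = b^T y*. Confirmed.

31


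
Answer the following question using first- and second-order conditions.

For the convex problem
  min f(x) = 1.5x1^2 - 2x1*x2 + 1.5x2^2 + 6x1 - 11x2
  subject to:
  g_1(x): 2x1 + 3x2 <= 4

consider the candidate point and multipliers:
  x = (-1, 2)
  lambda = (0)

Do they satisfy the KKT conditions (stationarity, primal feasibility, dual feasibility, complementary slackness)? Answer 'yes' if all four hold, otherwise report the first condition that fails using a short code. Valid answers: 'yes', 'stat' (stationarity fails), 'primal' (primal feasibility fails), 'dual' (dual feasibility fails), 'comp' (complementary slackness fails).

Gradient of f: grad f(x) = Q x + c = (-1, -3)
Constraint values g_i(x) = a_i^T x - b_i:
  g_1((-1, 2)) = 0
Stationarity residual: grad f(x) + sum_i lambda_i a_i = (-1, -3)
  -> stationarity FAILS
Primal feasibility (all g_i <= 0): OK
Dual feasibility (all lambda_i >= 0): OK
Complementary slackness (lambda_i * g_i(x) = 0 for all i): OK

Verdict: the first failing condition is stationarity -> stat.

stat


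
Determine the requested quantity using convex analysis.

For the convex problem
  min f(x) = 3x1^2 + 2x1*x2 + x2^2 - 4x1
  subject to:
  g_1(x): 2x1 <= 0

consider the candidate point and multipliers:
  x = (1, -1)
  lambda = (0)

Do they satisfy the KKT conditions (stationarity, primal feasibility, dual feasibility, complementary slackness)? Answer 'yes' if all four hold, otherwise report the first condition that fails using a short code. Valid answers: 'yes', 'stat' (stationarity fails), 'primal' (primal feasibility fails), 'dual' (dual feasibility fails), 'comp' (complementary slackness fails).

Gradient of f: grad f(x) = Q x + c = (0, 0)
Constraint values g_i(x) = a_i^T x - b_i:
  g_1((1, -1)) = 2
Stationarity residual: grad f(x) + sum_i lambda_i a_i = (0, 0)
  -> stationarity OK
Primal feasibility (all g_i <= 0): FAILS
Dual feasibility (all lambda_i >= 0): OK
Complementary slackness (lambda_i * g_i(x) = 0 for all i): OK

Verdict: the first failing condition is primal_feasibility -> primal.

primal


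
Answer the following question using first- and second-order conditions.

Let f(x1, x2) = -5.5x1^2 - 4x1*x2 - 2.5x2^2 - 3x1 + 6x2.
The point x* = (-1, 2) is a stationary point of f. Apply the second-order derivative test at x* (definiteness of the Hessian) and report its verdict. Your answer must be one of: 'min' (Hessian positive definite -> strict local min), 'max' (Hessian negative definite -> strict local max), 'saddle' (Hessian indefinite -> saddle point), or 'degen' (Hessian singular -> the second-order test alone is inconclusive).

Compute the Hessian H = grad^2 f:
  H = [[-11, -4], [-4, -5]]
Verify stationarity: grad f(x*) = H x* + g = (0, 0).
Eigenvalues of H: -13, -3.
Both eigenvalues < 0, so H is negative definite -> x* is a strict local max.

max


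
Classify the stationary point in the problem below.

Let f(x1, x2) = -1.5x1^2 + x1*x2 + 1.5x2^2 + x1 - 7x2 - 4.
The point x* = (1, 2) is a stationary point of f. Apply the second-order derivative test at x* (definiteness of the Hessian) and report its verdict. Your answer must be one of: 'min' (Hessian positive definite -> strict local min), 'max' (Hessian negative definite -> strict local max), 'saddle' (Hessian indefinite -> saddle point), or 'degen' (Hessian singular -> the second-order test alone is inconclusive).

Compute the Hessian H = grad^2 f:
  H = [[-3, 1], [1, 3]]
Verify stationarity: grad f(x*) = H x* + g = (0, 0).
Eigenvalues of H: -3.1623, 3.1623.
Eigenvalues have mixed signs, so H is indefinite -> x* is a saddle point.

saddle


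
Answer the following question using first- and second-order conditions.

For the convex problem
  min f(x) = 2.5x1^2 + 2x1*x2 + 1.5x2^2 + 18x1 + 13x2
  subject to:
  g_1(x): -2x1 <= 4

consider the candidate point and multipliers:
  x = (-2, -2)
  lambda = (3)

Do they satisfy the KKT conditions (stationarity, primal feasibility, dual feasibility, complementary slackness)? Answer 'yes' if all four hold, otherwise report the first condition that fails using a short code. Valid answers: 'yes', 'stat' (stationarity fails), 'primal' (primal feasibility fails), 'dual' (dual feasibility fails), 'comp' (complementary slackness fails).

Gradient of f: grad f(x) = Q x + c = (4, 3)
Constraint values g_i(x) = a_i^T x - b_i:
  g_1((-2, -2)) = 0
Stationarity residual: grad f(x) + sum_i lambda_i a_i = (-2, 3)
  -> stationarity FAILS
Primal feasibility (all g_i <= 0): OK
Dual feasibility (all lambda_i >= 0): OK
Complementary slackness (lambda_i * g_i(x) = 0 for all i): OK

Verdict: the first failing condition is stationarity -> stat.

stat


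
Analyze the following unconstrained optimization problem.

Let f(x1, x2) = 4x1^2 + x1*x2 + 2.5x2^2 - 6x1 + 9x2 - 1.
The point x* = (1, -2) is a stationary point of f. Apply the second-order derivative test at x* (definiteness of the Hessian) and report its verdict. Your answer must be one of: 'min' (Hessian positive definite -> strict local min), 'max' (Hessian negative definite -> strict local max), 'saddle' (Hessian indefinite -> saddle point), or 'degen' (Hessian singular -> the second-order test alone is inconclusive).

Compute the Hessian H = grad^2 f:
  H = [[8, 1], [1, 5]]
Verify stationarity: grad f(x*) = H x* + g = (0, 0).
Eigenvalues of H: 4.6972, 8.3028.
Both eigenvalues > 0, so H is positive definite -> x* is a strict local min.

min


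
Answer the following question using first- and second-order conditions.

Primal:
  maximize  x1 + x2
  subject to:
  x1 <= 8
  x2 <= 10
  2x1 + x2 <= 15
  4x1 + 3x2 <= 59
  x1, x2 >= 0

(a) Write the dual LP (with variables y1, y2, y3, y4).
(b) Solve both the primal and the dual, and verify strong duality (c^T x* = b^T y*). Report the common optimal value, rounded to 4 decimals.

The standard primal-dual pair for 'max c^T x s.t. A x <= b, x >= 0' is:
  Dual:  min b^T y  s.t.  A^T y >= c,  y >= 0.

So the dual LP is:
  minimize  8y1 + 10y2 + 15y3 + 59y4
  subject to:
    y1 + 2y3 + 4y4 >= 1
    y2 + y3 + 3y4 >= 1
    y1, y2, y3, y4 >= 0

Solving the primal: x* = (2.5, 10).
  primal value c^T x* = 12.5.
Solving the dual: y* = (0, 0.5, 0.5, 0).
  dual value b^T y* = 12.5.
Strong duality: c^T x* = b^T y*. Confirmed.

12.5


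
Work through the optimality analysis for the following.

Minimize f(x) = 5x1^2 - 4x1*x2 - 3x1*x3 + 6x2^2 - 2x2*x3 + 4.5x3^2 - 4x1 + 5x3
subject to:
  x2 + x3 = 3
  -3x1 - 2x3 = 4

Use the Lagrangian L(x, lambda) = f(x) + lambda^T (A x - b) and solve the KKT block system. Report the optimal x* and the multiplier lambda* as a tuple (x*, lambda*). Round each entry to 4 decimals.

Form the Lagrangian:
  L(x, lambda) = (1/2) x^T Q x + c^T x + lambda^T (A x - b)
Stationarity (grad_x L = 0): Q x + c + A^T lambda = 0.
Primal feasibility: A x = b.

This gives the KKT block system:
  [ Q   A^T ] [ x     ]   [-c ]
  [ A    0  ] [ lambda ] = [ b ]

Solving the linear system:
  x*      = (-1.7787, 2.332, 0.668)
  lambda* = (-33.7628, -11.0395)
  f(x*)   = 77.9506

x* = (-1.7787, 2.332, 0.668), lambda* = (-33.7628, -11.0395)


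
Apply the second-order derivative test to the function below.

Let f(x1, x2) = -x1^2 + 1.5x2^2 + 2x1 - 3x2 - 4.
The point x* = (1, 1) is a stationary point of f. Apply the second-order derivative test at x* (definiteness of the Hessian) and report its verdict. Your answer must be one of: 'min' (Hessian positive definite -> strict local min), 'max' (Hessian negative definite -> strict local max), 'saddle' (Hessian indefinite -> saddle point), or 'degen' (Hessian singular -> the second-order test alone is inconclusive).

Compute the Hessian H = grad^2 f:
  H = [[-2, 0], [0, 3]]
Verify stationarity: grad f(x*) = H x* + g = (0, 0).
Eigenvalues of H: -2, 3.
Eigenvalues have mixed signs, so H is indefinite -> x* is a saddle point.

saddle


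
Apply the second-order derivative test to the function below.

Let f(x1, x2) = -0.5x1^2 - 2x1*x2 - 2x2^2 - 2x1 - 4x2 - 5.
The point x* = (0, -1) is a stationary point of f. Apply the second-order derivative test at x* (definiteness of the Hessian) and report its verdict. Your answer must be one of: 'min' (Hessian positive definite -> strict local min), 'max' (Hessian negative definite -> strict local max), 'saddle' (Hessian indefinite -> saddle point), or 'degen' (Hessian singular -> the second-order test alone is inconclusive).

Compute the Hessian H = grad^2 f:
  H = [[-1, -2], [-2, -4]]
Verify stationarity: grad f(x*) = H x* + g = (0, 0).
Eigenvalues of H: -5, 0.
H has a zero eigenvalue (singular; negative semidefinite but not definite), so H is neither positive definite, negative definite, nor indefinite. The second-order test alone is inconclusive -> degen.
(Indeed, f is constant along the null direction of H through x*, so x* is not a strict local extremum.)

degen


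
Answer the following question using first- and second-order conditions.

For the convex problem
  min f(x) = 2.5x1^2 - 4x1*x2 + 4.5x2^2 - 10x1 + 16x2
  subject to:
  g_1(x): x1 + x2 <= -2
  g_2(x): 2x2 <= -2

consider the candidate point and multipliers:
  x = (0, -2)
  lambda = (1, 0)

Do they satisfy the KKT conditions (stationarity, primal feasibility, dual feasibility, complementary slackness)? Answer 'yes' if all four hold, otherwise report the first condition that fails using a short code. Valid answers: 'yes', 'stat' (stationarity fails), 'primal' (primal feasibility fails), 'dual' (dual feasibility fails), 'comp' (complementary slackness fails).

Gradient of f: grad f(x) = Q x + c = (-2, -2)
Constraint values g_i(x) = a_i^T x - b_i:
  g_1((0, -2)) = 0
  g_2((0, -2)) = -2
Stationarity residual: grad f(x) + sum_i lambda_i a_i = (-1, -1)
  -> stationarity FAILS
Primal feasibility (all g_i <= 0): OK
Dual feasibility (all lambda_i >= 0): OK
Complementary slackness (lambda_i * g_i(x) = 0 for all i): OK

Verdict: the first failing condition is stationarity -> stat.

stat


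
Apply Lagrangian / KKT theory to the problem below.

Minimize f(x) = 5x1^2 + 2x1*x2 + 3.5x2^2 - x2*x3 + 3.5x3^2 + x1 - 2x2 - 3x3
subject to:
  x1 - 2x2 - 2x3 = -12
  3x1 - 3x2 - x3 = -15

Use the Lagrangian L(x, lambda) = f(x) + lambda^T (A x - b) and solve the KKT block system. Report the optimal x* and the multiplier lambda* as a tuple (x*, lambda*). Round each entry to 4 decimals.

Form the Lagrangian:
  L(x, lambda) = (1/2) x^T Q x + c^T x + lambda^T (A x - b)
Stationarity (grad_x L = 0): Q x + c + A^T lambda = 0.
Primal feasibility: A x = b.

This gives the KKT block system:
  [ Q   A^T ] [ x     ]   [-c ]
  [ A    0  ] [ lambda ] = [ b ]

Solving the linear system:
  x*      = (-1.3465, 2.8169, 2.5098)
  lambda* = (5.685, 0.3819)
  f(x*)   = 29.7195

x* = (-1.3465, 2.8169, 2.5098), lambda* = (5.685, 0.3819)


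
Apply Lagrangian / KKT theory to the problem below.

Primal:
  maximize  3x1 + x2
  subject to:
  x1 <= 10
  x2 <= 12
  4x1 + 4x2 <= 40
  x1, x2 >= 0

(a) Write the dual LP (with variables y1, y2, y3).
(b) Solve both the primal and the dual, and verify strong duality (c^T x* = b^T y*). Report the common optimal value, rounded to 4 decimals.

The standard primal-dual pair for 'max c^T x s.t. A x <= b, x >= 0' is:
  Dual:  min b^T y  s.t.  A^T y >= c,  y >= 0.

So the dual LP is:
  minimize  10y1 + 12y2 + 40y3
  subject to:
    y1 + 4y3 >= 3
    y2 + 4y3 >= 1
    y1, y2, y3 >= 0

Solving the primal: x* = (10, 0).
  primal value c^T x* = 30.
Solving the dual: y* = (2, 0, 0.25).
  dual value b^T y* = 30.
Strong duality: c^T x* = b^T y*. Confirmed.

30


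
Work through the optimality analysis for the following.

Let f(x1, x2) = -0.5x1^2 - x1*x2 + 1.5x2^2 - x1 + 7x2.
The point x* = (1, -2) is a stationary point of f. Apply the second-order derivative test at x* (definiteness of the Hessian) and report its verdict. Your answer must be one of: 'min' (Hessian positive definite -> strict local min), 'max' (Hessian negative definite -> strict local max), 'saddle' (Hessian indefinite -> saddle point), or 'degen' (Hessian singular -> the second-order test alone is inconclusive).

Compute the Hessian H = grad^2 f:
  H = [[-1, -1], [-1, 3]]
Verify stationarity: grad f(x*) = H x* + g = (0, 0).
Eigenvalues of H: -1.2361, 3.2361.
Eigenvalues have mixed signs, so H is indefinite -> x* is a saddle point.

saddle


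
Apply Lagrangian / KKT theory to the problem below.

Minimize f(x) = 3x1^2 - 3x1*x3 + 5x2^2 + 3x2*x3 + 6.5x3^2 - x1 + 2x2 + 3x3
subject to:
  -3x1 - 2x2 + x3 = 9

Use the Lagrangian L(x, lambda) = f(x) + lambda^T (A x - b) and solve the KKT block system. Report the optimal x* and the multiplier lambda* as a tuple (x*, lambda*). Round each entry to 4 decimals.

Form the Lagrangian:
  L(x, lambda) = (1/2) x^T Q x + c^T x + lambda^T (A x - b)
Stationarity (grad_x L = 0): Q x + c + A^T lambda = 0.
Primal feasibility: A x = b.

This gives the KKT block system:
  [ Q   A^T ] [ x     ]   [-c ]
  [ A    0  ] [ lambda ] = [ b ]

Solving the linear system:
  x*      = (-2.2986, -1.1191, -0.134)
  lambda* = (-4.7965)
  f(x*)   = 21.4136

x* = (-2.2986, -1.1191, -0.134), lambda* = (-4.7965)


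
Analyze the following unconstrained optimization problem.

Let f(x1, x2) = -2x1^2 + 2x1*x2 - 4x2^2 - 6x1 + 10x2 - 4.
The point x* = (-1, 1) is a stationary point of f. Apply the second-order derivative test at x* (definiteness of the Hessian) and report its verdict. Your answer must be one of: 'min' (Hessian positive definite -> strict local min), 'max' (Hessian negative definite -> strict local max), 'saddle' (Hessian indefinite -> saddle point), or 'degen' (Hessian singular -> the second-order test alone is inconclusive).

Compute the Hessian H = grad^2 f:
  H = [[-4, 2], [2, -8]]
Verify stationarity: grad f(x*) = H x* + g = (0, 0).
Eigenvalues of H: -8.8284, -3.1716.
Both eigenvalues < 0, so H is negative definite -> x* is a strict local max.

max


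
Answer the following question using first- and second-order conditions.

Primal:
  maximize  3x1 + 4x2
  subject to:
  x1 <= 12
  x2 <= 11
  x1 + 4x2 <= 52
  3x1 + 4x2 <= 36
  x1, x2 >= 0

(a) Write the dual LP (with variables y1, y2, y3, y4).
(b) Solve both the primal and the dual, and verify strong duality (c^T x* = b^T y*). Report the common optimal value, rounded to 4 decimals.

The standard primal-dual pair for 'max c^T x s.t. A x <= b, x >= 0' is:
  Dual:  min b^T y  s.t.  A^T y >= c,  y >= 0.

So the dual LP is:
  minimize  12y1 + 11y2 + 52y3 + 36y4
  subject to:
    y1 + y3 + 3y4 >= 3
    y2 + 4y3 + 4y4 >= 4
    y1, y2, y3, y4 >= 0

Solving the primal: x* = (0, 9).
  primal value c^T x* = 36.
Solving the dual: y* = (0, 0, 0, 1).
  dual value b^T y* = 36.
Strong duality: c^T x* = b^T y*. Confirmed.

36


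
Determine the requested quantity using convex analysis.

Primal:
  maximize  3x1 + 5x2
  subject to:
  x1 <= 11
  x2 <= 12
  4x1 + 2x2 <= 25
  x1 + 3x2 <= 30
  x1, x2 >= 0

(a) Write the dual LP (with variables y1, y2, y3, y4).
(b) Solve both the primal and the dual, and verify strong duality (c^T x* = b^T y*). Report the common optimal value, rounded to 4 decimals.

The standard primal-dual pair for 'max c^T x s.t. A x <= b, x >= 0' is:
  Dual:  min b^T y  s.t.  A^T y >= c,  y >= 0.

So the dual LP is:
  minimize  11y1 + 12y2 + 25y3 + 30y4
  subject to:
    y1 + 4y3 + y4 >= 3
    y2 + 2y3 + 3y4 >= 5
    y1, y2, y3, y4 >= 0

Solving the primal: x* = (1.5, 9.5).
  primal value c^T x* = 52.
Solving the dual: y* = (0, 0, 0.4, 1.4).
  dual value b^T y* = 52.
Strong duality: c^T x* = b^T y*. Confirmed.

52


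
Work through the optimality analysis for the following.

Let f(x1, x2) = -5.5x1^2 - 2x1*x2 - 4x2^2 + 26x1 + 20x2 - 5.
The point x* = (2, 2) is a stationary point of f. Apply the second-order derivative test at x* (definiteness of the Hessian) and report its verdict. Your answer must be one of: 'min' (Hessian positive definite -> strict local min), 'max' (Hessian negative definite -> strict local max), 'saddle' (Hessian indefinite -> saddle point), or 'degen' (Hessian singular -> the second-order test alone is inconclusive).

Compute the Hessian H = grad^2 f:
  H = [[-11, -2], [-2, -8]]
Verify stationarity: grad f(x*) = H x* + g = (0, 0).
Eigenvalues of H: -12, -7.
Both eigenvalues < 0, so H is negative definite -> x* is a strict local max.

max


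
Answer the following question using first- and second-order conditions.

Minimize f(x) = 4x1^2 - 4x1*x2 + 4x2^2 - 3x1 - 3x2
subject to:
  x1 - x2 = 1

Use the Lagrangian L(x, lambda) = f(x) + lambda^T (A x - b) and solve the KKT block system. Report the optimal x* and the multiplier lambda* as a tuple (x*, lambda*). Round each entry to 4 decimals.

Form the Lagrangian:
  L(x, lambda) = (1/2) x^T Q x + c^T x + lambda^T (A x - b)
Stationarity (grad_x L = 0): Q x + c + A^T lambda = 0.
Primal feasibility: A x = b.

This gives the KKT block system:
  [ Q   A^T ] [ x     ]   [-c ]
  [ A    0  ] [ lambda ] = [ b ]

Solving the linear system:
  x*      = (1.25, 0.25)
  lambda* = (-6)
  f(x*)   = 0.75

x* = (1.25, 0.25), lambda* = (-6)


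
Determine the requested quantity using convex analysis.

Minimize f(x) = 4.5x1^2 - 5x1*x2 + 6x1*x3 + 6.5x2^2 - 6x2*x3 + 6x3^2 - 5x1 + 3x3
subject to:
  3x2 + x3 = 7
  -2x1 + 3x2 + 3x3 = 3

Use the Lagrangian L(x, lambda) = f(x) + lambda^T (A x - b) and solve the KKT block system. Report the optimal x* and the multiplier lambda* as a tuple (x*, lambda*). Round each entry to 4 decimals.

Form the Lagrangian:
  L(x, lambda) = (1/2) x^T Q x + c^T x + lambda^T (A x - b)
Stationarity (grad_x L = 0): Q x + c + A^T lambda = 0.
Primal feasibility: A x = b.

This gives the KKT block system:
  [ Q   A^T ] [ x     ]   [-c ]
  [ A    0  ] [ lambda ] = [ b ]

Solving the linear system:
  x*      = (2.1064, 2.2979, 0.1064)
  lambda* = (-7.7872, 1.5532)
  f(x*)   = 19.8191

x* = (2.1064, 2.2979, 0.1064), lambda* = (-7.7872, 1.5532)


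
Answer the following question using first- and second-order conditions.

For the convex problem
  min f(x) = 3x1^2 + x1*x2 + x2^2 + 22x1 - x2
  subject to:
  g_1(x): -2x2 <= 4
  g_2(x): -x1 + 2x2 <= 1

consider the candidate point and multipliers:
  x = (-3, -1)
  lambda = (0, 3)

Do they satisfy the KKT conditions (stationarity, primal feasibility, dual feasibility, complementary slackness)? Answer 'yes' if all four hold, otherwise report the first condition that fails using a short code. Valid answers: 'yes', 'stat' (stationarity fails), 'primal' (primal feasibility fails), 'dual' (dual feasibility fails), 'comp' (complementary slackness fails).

Gradient of f: grad f(x) = Q x + c = (3, -6)
Constraint values g_i(x) = a_i^T x - b_i:
  g_1((-3, -1)) = -2
  g_2((-3, -1)) = 0
Stationarity residual: grad f(x) + sum_i lambda_i a_i = (0, 0)
  -> stationarity OK
Primal feasibility (all g_i <= 0): OK
Dual feasibility (all lambda_i >= 0): OK
Complementary slackness (lambda_i * g_i(x) = 0 for all i): OK

Verdict: yes, KKT holds.

yes


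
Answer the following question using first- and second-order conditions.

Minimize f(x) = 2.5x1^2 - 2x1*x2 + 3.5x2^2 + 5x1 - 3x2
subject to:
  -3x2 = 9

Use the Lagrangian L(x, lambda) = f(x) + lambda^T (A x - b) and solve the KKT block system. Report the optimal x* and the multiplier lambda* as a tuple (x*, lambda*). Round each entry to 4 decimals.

Form the Lagrangian:
  L(x, lambda) = (1/2) x^T Q x + c^T x + lambda^T (A x - b)
Stationarity (grad_x L = 0): Q x + c + A^T lambda = 0.
Primal feasibility: A x = b.

This gives the KKT block system:
  [ Q   A^T ] [ x     ]   [-c ]
  [ A    0  ] [ lambda ] = [ b ]

Solving the linear system:
  x*      = (-2.2, -3)
  lambda* = (-6.5333)
  f(x*)   = 28.4

x* = (-2.2, -3), lambda* = (-6.5333)


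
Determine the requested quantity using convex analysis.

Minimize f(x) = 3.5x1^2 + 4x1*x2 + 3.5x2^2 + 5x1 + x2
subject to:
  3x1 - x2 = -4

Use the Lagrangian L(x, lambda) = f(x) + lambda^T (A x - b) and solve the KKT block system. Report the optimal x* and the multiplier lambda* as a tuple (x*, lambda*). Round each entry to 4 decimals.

Form the Lagrangian:
  L(x, lambda) = (1/2) x^T Q x + c^T x + lambda^T (A x - b)
Stationarity (grad_x L = 0): Q x + c + A^T lambda = 0.
Primal feasibility: A x = b.

This gives the KKT block system:
  [ Q   A^T ] [ x     ]   [-c ]
  [ A    0  ] [ lambda ] = [ b ]

Solving the linear system:
  x*      = (-1.1489, 0.5532)
  lambda* = (0.2766)
  f(x*)   = -2.0426

x* = (-1.1489, 0.5532), lambda* = (0.2766)


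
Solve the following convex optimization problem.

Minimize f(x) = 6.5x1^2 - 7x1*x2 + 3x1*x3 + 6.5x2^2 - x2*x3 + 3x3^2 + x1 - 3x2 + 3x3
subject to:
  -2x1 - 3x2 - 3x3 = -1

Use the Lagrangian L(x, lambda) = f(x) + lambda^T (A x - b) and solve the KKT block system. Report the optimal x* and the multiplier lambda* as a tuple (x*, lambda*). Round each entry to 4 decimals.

Form the Lagrangian:
  L(x, lambda) = (1/2) x^T Q x + c^T x + lambda^T (A x - b)
Stationarity (grad_x L = 0): Q x + c + A^T lambda = 0.
Primal feasibility: A x = b.

This gives the KKT block system:
  [ Q   A^T ] [ x     ]   [-c ]
  [ A    0  ] [ lambda ] = [ b ]

Solving the linear system:
  x*      = (0.3345, 0.4818, -0.3715)
  lambda* = (0.431)
  f(x*)   = -0.8971

x* = (0.3345, 0.4818, -0.3715), lambda* = (0.431)


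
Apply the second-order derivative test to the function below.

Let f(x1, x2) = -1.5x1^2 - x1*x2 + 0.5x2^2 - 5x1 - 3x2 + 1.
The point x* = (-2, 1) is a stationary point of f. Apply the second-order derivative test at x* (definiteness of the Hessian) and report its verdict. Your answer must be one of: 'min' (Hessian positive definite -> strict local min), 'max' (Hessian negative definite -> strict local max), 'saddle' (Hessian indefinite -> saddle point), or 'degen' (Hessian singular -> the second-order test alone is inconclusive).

Compute the Hessian H = grad^2 f:
  H = [[-3, -1], [-1, 1]]
Verify stationarity: grad f(x*) = H x* + g = (0, 0).
Eigenvalues of H: -3.2361, 1.2361.
Eigenvalues have mixed signs, so H is indefinite -> x* is a saddle point.

saddle


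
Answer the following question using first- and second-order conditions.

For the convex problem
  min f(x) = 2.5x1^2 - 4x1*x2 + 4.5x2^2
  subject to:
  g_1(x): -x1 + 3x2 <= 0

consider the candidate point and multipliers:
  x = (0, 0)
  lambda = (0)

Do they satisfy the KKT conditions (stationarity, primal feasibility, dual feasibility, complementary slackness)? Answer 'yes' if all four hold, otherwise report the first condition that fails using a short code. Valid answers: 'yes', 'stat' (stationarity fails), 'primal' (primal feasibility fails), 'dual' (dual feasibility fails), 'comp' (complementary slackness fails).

Gradient of f: grad f(x) = Q x + c = (0, 0)
Constraint values g_i(x) = a_i^T x - b_i:
  g_1((0, 0)) = 0
Stationarity residual: grad f(x) + sum_i lambda_i a_i = (0, 0)
  -> stationarity OK
Primal feasibility (all g_i <= 0): OK
Dual feasibility (all lambda_i >= 0): OK
Complementary slackness (lambda_i * g_i(x) = 0 for all i): OK

Verdict: yes, KKT holds.

yes


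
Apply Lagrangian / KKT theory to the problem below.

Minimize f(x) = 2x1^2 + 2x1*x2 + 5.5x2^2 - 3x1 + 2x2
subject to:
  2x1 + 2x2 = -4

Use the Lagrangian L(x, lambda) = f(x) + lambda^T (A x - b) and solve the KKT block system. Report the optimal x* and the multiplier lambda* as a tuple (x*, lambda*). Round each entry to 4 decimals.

Form the Lagrangian:
  L(x, lambda) = (1/2) x^T Q x + c^T x + lambda^T (A x - b)
Stationarity (grad_x L = 0): Q x + c + A^T lambda = 0.
Primal feasibility: A x = b.

This gives the KKT block system:
  [ Q   A^T ] [ x     ]   [-c ]
  [ A    0  ] [ lambda ] = [ b ]

Solving the linear system:
  x*      = (-1.1818, -0.8182)
  lambda* = (4.6818)
  f(x*)   = 10.3182

x* = (-1.1818, -0.8182), lambda* = (4.6818)


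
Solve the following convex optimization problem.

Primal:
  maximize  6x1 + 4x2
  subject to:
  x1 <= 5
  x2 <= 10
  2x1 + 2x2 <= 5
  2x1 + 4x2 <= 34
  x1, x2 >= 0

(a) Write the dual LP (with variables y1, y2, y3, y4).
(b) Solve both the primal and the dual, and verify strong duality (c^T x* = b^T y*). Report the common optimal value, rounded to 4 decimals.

The standard primal-dual pair for 'max c^T x s.t. A x <= b, x >= 0' is:
  Dual:  min b^T y  s.t.  A^T y >= c,  y >= 0.

So the dual LP is:
  minimize  5y1 + 10y2 + 5y3 + 34y4
  subject to:
    y1 + 2y3 + 2y4 >= 6
    y2 + 2y3 + 4y4 >= 4
    y1, y2, y3, y4 >= 0

Solving the primal: x* = (2.5, 0).
  primal value c^T x* = 15.
Solving the dual: y* = (0, 0, 3, 0).
  dual value b^T y* = 15.
Strong duality: c^T x* = b^T y*. Confirmed.

15


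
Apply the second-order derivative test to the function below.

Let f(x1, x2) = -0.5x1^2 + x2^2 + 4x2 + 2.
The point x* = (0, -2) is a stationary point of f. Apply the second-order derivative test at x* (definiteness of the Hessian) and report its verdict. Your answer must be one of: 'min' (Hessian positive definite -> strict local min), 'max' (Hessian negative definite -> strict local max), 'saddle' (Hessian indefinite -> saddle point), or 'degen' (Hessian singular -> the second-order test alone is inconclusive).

Compute the Hessian H = grad^2 f:
  H = [[-1, 0], [0, 2]]
Verify stationarity: grad f(x*) = H x* + g = (0, 0).
Eigenvalues of H: -1, 2.
Eigenvalues have mixed signs, so H is indefinite -> x* is a saddle point.

saddle


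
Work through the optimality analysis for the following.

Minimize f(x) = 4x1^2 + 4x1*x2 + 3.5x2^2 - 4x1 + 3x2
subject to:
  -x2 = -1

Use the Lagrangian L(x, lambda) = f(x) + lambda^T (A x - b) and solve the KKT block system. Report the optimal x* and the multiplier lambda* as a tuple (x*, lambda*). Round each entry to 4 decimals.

Form the Lagrangian:
  L(x, lambda) = (1/2) x^T Q x + c^T x + lambda^T (A x - b)
Stationarity (grad_x L = 0): Q x + c + A^T lambda = 0.
Primal feasibility: A x = b.

This gives the KKT block system:
  [ Q   A^T ] [ x     ]   [-c ]
  [ A    0  ] [ lambda ] = [ b ]

Solving the linear system:
  x*      = (0, 1)
  lambda* = (10)
  f(x*)   = 6.5

x* = (0, 1), lambda* = (10)


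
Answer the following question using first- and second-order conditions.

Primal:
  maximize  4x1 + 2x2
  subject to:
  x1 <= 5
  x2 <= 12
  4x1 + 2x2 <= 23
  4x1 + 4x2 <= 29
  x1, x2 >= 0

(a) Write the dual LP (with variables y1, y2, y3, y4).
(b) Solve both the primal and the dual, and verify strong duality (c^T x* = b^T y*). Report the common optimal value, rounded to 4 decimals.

The standard primal-dual pair for 'max c^T x s.t. A x <= b, x >= 0' is:
  Dual:  min b^T y  s.t.  A^T y >= c,  y >= 0.

So the dual LP is:
  minimize  5y1 + 12y2 + 23y3 + 29y4
  subject to:
    y1 + 4y3 + 4y4 >= 4
    y2 + 2y3 + 4y4 >= 2
    y1, y2, y3, y4 >= 0

Solving the primal: x* = (4.25, 3).
  primal value c^T x* = 23.
Solving the dual: y* = (0, 0, 1, 0).
  dual value b^T y* = 23.
Strong duality: c^T x* = b^T y*. Confirmed.

23


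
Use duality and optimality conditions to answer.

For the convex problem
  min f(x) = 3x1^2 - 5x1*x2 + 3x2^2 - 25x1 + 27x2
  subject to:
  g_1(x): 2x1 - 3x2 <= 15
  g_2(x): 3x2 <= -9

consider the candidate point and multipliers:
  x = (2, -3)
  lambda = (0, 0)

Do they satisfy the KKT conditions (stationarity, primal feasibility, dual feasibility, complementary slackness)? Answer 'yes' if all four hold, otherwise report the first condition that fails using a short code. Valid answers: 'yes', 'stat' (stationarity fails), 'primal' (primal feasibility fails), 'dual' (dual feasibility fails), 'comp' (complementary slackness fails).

Gradient of f: grad f(x) = Q x + c = (2, -1)
Constraint values g_i(x) = a_i^T x - b_i:
  g_1((2, -3)) = -2
  g_2((2, -3)) = 0
Stationarity residual: grad f(x) + sum_i lambda_i a_i = (2, -1)
  -> stationarity FAILS
Primal feasibility (all g_i <= 0): OK
Dual feasibility (all lambda_i >= 0): OK
Complementary slackness (lambda_i * g_i(x) = 0 for all i): OK

Verdict: the first failing condition is stationarity -> stat.

stat


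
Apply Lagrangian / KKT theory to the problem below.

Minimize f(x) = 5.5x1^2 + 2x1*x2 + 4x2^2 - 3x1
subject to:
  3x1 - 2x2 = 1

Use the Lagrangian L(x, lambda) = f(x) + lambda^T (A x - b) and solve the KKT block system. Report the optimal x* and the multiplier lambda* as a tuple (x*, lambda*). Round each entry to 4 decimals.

Form the Lagrangian:
  L(x, lambda) = (1/2) x^T Q x + c^T x + lambda^T (A x - b)
Stationarity (grad_x L = 0): Q x + c + A^T lambda = 0.
Primal feasibility: A x = b.

This gives the KKT block system:
  [ Q   A^T ] [ x     ]   [-c ]
  [ A    0  ] [ lambda ] = [ b ]

Solving the linear system:
  x*      = (0.2857, -0.0714)
  lambda* = (0)
  f(x*)   = -0.4286

x* = (0.2857, -0.0714), lambda* = (0)


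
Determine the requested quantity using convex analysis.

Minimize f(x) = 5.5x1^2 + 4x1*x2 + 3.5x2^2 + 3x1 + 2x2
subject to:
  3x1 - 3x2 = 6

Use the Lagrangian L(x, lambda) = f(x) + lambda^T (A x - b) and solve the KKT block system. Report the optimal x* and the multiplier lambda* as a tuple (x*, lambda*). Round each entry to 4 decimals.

Form the Lagrangian:
  L(x, lambda) = (1/2) x^T Q x + c^T x + lambda^T (A x - b)
Stationarity (grad_x L = 0): Q x + c + A^T lambda = 0.
Primal feasibility: A x = b.

This gives the KKT block system:
  [ Q   A^T ] [ x     ]   [-c ]
  [ A    0  ] [ lambda ] = [ b ]

Solving the linear system:
  x*      = (0.6538, -1.3462)
  lambda* = (-1.6026)
  f(x*)   = 4.4423

x* = (0.6538, -1.3462), lambda* = (-1.6026)


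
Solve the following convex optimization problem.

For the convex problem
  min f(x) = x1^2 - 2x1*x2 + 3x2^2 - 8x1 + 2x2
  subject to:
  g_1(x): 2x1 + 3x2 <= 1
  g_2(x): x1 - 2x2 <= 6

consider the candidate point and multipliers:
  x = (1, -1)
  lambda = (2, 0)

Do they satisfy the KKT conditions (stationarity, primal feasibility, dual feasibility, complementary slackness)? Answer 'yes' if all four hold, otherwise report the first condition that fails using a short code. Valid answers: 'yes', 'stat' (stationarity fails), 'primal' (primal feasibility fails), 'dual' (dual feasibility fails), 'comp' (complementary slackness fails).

Gradient of f: grad f(x) = Q x + c = (-4, -6)
Constraint values g_i(x) = a_i^T x - b_i:
  g_1((1, -1)) = -2
  g_2((1, -1)) = -3
Stationarity residual: grad f(x) + sum_i lambda_i a_i = (0, 0)
  -> stationarity OK
Primal feasibility (all g_i <= 0): OK
Dual feasibility (all lambda_i >= 0): OK
Complementary slackness (lambda_i * g_i(x) = 0 for all i): FAILS

Verdict: the first failing condition is complementary_slackness -> comp.

comp


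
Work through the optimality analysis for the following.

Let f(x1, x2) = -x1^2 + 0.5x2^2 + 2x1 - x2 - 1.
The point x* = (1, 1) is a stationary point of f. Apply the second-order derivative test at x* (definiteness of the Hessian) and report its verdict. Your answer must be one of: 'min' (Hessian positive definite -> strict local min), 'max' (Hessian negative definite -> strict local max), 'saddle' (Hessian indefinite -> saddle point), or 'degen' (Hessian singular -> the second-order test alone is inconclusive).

Compute the Hessian H = grad^2 f:
  H = [[-2, 0], [0, 1]]
Verify stationarity: grad f(x*) = H x* + g = (0, 0).
Eigenvalues of H: -2, 1.
Eigenvalues have mixed signs, so H is indefinite -> x* is a saddle point.

saddle


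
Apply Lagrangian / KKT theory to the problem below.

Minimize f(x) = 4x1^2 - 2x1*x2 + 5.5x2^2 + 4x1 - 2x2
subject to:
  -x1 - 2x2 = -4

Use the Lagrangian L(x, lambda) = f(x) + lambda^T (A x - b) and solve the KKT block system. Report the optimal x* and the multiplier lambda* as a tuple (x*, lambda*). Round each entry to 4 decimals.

Form the Lagrangian:
  L(x, lambda) = (1/2) x^T Q x + c^T x + lambda^T (A x - b)
Stationarity (grad_x L = 0): Q x + c + A^T lambda = 0.
Primal feasibility: A x = b.

This gives the KKT block system:
  [ Q   A^T ] [ x     ]   [-c ]
  [ A    0  ] [ lambda ] = [ b ]

Solving the linear system:
  x*      = (0.7843, 1.6078)
  lambda* = (7.0588)
  f(x*)   = 14.0784

x* = (0.7843, 1.6078), lambda* = (7.0588)


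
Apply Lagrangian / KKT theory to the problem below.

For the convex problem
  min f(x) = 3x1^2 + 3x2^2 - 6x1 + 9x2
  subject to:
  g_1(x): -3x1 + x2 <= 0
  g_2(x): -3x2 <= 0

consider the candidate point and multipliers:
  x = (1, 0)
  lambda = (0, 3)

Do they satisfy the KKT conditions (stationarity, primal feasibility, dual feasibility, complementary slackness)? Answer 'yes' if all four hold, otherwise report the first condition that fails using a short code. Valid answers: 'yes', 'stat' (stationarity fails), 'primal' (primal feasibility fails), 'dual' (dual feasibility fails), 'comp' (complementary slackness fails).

Gradient of f: grad f(x) = Q x + c = (0, 9)
Constraint values g_i(x) = a_i^T x - b_i:
  g_1((1, 0)) = -3
  g_2((1, 0)) = 0
Stationarity residual: grad f(x) + sum_i lambda_i a_i = (0, 0)
  -> stationarity OK
Primal feasibility (all g_i <= 0): OK
Dual feasibility (all lambda_i >= 0): OK
Complementary slackness (lambda_i * g_i(x) = 0 for all i): OK

Verdict: yes, KKT holds.

yes


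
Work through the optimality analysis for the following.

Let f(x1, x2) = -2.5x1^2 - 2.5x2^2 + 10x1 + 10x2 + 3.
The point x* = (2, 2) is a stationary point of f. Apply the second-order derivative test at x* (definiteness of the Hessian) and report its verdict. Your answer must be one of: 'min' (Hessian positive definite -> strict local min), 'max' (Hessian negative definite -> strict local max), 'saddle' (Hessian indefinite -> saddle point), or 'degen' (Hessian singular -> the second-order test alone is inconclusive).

Compute the Hessian H = grad^2 f:
  H = [[-5, 0], [0, -5]]
Verify stationarity: grad f(x*) = H x* + g = (0, 0).
Eigenvalues of H: -5, -5.
Both eigenvalues < 0, so H is negative definite -> x* is a strict local max.

max


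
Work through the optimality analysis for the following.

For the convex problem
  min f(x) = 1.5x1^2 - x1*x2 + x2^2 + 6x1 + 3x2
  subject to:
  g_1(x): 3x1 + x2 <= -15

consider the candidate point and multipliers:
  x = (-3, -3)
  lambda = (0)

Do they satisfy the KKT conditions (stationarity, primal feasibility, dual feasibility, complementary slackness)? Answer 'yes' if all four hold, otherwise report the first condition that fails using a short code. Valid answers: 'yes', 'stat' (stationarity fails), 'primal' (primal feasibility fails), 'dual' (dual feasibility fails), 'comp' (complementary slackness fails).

Gradient of f: grad f(x) = Q x + c = (0, 0)
Constraint values g_i(x) = a_i^T x - b_i:
  g_1((-3, -3)) = 3
Stationarity residual: grad f(x) + sum_i lambda_i a_i = (0, 0)
  -> stationarity OK
Primal feasibility (all g_i <= 0): FAILS
Dual feasibility (all lambda_i >= 0): OK
Complementary slackness (lambda_i * g_i(x) = 0 for all i): OK

Verdict: the first failing condition is primal_feasibility -> primal.

primal


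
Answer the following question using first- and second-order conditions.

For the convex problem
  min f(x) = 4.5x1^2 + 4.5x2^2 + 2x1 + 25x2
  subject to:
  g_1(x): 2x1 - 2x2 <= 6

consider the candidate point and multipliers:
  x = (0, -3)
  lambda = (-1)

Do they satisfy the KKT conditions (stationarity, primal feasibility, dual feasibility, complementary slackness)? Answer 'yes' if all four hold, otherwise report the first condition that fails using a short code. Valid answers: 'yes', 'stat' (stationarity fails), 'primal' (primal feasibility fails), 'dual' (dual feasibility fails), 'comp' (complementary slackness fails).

Gradient of f: grad f(x) = Q x + c = (2, -2)
Constraint values g_i(x) = a_i^T x - b_i:
  g_1((0, -3)) = 0
Stationarity residual: grad f(x) + sum_i lambda_i a_i = (0, 0)
  -> stationarity OK
Primal feasibility (all g_i <= 0): OK
Dual feasibility (all lambda_i >= 0): FAILS
Complementary slackness (lambda_i * g_i(x) = 0 for all i): OK

Verdict: the first failing condition is dual_feasibility -> dual.

dual
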